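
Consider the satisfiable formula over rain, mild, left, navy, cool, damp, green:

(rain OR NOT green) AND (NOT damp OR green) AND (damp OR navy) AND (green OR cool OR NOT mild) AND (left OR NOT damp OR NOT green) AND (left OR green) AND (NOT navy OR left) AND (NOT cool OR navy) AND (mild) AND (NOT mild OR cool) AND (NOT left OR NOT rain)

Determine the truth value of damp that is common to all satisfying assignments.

Suppose damp = true.
From the singleton clause (green), green = true.
From the singleton clause (rain), rain = true.
From the singleton clause (left), left = true.
That conflicts with the unit clause (NOT left).
So every satisfying assignment has damp = False.

False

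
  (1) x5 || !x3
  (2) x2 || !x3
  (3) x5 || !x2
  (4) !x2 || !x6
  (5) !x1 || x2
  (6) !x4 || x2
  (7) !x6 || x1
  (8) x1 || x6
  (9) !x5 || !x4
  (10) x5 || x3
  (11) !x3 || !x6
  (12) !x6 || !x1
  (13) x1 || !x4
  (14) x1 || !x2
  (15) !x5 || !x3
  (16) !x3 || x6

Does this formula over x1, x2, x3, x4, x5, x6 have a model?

Satisfiable

Try x5 = true.
From the singleton clause (!x4), x4 = false.
From the singleton clause (!x3), x3 = false.
Try x2 = true.
From the singleton clause (!x6), x6 = false.
From the singleton clause (x1), x1 = true.
This assignment satisfies each clause.
A satisfying assignment: x1 ↦ true,  x2 ↦ true,  x3 ↦ false,  x4 ↦ false,  x5 ↦ true,  x6 ↦ false.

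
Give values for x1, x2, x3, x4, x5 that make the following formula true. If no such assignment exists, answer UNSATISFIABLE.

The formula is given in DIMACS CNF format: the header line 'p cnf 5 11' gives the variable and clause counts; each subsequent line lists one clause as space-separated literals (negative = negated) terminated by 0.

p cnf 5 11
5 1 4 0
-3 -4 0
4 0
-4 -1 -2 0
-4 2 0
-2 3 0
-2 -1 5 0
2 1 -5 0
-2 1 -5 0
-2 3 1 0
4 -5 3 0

UNSATISFIABLE

From the singleton clause (x4), x4 = True.
From the singleton clause (¬x3), x3 = False.
From the singleton clause (x2), x2 = True.
That conflicts with the unit clause (¬x2).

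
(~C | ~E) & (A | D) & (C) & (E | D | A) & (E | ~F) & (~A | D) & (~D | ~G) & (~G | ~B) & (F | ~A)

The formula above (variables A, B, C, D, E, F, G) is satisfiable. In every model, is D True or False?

True

Suppose D = 0.
Unit clause (A) forces A = 1.
But (~A) is also a unit clause — contradiction.
So every satisfying assignment has D = True.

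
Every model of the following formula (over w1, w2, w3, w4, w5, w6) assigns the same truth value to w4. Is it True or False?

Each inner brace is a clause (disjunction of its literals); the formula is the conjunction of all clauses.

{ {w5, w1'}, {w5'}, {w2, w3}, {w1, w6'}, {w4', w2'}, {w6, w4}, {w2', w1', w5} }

Suppose w4 = 0.
From the singleton clause (w5'), w5 = 0.
From the singleton clause (w1'), w1 = 0.
From the singleton clause (w6'), w6 = 0.
That conflicts with the unit clause (w6).
So every satisfying assignment has w4 = True.

True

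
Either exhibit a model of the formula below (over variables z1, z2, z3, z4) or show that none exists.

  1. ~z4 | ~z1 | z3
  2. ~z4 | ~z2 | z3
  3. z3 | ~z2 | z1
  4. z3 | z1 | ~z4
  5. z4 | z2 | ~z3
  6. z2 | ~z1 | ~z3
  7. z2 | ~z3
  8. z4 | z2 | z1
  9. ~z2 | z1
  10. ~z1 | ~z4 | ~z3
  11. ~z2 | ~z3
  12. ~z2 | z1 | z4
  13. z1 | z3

z1=1, z2=0, z3=0, z4=0

Branch on z2: set z2 = 0.
From the singleton clause (~z3), z3 = 0.
From the singleton clause (z1), z1 = 1.
From the singleton clause (~z4), z4 = 0.
All clauses are satisfied.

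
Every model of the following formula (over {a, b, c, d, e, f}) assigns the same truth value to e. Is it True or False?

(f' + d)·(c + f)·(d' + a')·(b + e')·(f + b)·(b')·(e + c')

False

Suppose e = 1.
(b) alone gives b = 1.
That conflicts with the unit clause (b').
So every satisfying assignment has e = False.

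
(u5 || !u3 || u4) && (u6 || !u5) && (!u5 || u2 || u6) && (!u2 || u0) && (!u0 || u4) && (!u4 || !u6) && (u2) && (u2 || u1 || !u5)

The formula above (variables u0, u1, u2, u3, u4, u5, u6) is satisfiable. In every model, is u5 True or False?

False

Suppose u5 = true.
The clause (u6) is unit, so u6 = true.
The clause (!u4) is unit, so u4 = false.
The clause (!u0) is unit, so u0 = false.
The clause (!u2) is unit, so u2 = false.
That conflicts with the unit clause (u2).
So every satisfying assignment has u5 = False.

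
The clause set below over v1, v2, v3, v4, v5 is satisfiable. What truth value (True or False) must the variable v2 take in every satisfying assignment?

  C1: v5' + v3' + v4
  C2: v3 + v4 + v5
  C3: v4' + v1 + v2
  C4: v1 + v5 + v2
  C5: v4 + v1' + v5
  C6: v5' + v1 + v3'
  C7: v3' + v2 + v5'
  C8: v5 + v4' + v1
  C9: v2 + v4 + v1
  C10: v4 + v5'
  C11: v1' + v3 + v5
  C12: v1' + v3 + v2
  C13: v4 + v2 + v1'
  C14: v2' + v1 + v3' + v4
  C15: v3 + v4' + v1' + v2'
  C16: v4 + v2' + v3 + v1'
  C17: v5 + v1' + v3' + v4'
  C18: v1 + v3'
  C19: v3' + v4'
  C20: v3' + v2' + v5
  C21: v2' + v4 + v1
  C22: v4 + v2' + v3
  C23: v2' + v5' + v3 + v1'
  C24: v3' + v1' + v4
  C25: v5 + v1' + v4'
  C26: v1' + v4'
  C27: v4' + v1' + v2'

Suppose v2 = 0.
Suppose v4 = 0.
Unit clause (v1) forces v1 = 1.
Now (v1') is unsatisfied and unit — conflict.
So v4 must be the other value — set v4 = 1.
Unit clause (v1) forces v1 = 1.
Now (v1') is unsatisfied and unit — conflict.
Neither v4 = 1 nor v4 = 0 works.
So every satisfying assignment has v2 = True.

True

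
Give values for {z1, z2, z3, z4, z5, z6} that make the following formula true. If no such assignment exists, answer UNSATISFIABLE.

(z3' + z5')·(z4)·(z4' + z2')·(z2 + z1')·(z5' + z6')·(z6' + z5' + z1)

z1: 0, z2: 0, z3: 1, z4: 1, z5: 0, z6: 0

Unit clause (z4) forces z4 = 1.
Unit clause (z2') forces z2 = 0.
Unit clause (z1') forces z1 = 0.
Suppose z3 = 1.
Unit clause (z5') forces z5 = 0.
All clauses hold; z6 can take either value.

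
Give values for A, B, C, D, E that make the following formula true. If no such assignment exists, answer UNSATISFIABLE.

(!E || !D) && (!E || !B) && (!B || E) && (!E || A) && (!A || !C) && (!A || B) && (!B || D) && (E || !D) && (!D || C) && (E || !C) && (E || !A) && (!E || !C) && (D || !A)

A ↦ false, B ↦ false, C ↦ false, D ↦ false, E ↦ false

Branch on E: set E = false.
From the singleton clause (!B), B = false.
From the singleton clause (!A), A = false.
From the singleton clause (!D), D = false.
From the singleton clause (!C), C = false.
All clauses are satisfied.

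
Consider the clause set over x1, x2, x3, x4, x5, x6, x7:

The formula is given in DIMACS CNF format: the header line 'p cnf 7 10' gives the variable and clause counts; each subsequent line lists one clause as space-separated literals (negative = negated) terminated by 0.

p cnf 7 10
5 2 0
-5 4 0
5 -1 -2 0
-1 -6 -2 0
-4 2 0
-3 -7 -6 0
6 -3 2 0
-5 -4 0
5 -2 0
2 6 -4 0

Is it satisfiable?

No, unsatisfiable

Suppose x5 = True.
(x4) alone gives x4 = True.
That conflicts with the unit clause (¬x4).
Backtrack on x5: now try x5 = False.
(x2) alone gives x2 = True.
That conflicts with the unit clause (¬x2).
Neither x5 = True nor x5 = False works.
No assignment satisfies every clause.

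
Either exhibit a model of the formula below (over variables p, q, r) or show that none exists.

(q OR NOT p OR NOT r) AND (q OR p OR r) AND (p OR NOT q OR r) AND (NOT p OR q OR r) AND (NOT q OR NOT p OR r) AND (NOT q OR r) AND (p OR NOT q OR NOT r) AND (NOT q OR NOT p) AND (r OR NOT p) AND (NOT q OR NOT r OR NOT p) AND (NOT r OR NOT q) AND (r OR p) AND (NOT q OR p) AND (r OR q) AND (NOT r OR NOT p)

Suppose q = false.
(r) alone gives r = true.
(NOT p) alone gives p = false.
All clauses are satisfied.

p=false,  q=false,  r=true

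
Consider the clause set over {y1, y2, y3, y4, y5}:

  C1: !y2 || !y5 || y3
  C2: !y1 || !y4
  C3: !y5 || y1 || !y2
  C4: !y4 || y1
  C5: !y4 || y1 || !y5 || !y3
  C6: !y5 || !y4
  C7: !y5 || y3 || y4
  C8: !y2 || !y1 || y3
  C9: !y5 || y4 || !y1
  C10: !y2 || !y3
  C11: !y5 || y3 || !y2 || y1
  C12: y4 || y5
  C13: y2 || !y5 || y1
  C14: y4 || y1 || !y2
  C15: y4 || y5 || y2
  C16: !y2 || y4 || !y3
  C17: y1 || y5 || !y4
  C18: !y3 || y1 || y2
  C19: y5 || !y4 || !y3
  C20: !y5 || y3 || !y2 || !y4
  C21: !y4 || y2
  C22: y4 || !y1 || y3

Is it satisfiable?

Suppose y1 = false.
The clause (!y4) is unit, so y4 = false.
The clause (y5) is unit, so y5 = true.
The clause (!y2) is unit, so y2 = false.
But (y2) is also a unit clause — contradiction.
Undo y1 and try y1 = true.
The clause (!y4) is unit, so y4 = false.
The clause (!y5) is unit, so y5 = false.
But (y5) is also a unit clause — contradiction.
Either choice for y1 ends in contradiction.
No assignment satisfies every clause.

Unsatisfiable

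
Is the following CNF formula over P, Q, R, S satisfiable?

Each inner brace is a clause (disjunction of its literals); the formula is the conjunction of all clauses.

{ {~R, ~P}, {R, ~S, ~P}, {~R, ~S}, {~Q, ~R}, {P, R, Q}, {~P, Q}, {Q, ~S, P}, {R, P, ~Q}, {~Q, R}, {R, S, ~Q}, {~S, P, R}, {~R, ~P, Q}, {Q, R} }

Satisfiable

Branch on R: set R = 1.
The clause (~P) is unit, so P = 0.
The clause (~S) is unit, so S = 0.
The clause (~Q) is unit, so Q = 0.
Every clause now holds.
A satisfying assignment: P: 0; Q: 0; R: 1; S: 0.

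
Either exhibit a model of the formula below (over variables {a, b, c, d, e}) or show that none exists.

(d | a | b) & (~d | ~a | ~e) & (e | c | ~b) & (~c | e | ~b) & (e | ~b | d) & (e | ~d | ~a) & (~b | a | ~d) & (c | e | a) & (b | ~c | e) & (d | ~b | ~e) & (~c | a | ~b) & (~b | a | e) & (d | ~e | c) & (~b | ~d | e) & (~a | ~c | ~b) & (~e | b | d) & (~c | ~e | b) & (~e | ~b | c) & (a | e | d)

a ↦ 0, b ↦ 0, c ↦ 0, d ↦ 1, e ↦ 1

Branch on d: set d = 1.
Branch on a: set a = 0.
Unit clause (~b) forces b = 0.
Branch on c: set c = 0.
Unit clause (e) forces e = 1.
All clauses are satisfied.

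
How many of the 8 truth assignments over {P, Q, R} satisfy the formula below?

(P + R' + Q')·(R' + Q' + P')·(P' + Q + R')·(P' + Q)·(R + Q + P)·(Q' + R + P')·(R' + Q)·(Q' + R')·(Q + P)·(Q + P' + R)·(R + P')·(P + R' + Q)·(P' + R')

1

There are 2^3 = 8 truth assignments over (P, Q, R).
Check each against the 13 clauses (columns in the order P, Q, R):
  F F F  ✗ fails (R + Q + P)
  F F T  ✗ fails (R' + Q)
  F T F  ✓ satisfies all
  F T T  ✗ fails (P + R' + Q')
  T F F  ✗ fails (P' + Q)
  T F T  ✗ fails (P' + Q + R')
  T T F  ✗ fails (Q' + R + P')
  T T T  ✗ fails (R' + Q' + P')
1 of the 8 rows is a model.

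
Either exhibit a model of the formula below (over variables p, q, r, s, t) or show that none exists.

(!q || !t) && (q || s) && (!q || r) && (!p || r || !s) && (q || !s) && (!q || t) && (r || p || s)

Branch on q: set q = false.
(s) alone gives s = true.
Now (!s) is unsatisfied and unit — conflict.
Undo q and try q = true.
(!t) alone gives t = false.
Now (t) is unsatisfied and unit — conflict.
Neither q = true nor q = false works.

UNSATISFIABLE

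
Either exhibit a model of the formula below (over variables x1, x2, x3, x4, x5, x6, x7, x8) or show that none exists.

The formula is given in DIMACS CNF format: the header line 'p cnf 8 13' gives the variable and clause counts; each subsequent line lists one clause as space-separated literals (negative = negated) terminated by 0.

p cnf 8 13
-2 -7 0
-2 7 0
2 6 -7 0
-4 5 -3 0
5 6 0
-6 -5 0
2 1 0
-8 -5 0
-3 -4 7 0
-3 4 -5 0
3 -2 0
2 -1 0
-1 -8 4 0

Suppose x2 = False.
The clause (x1) is unit, so x1 = True.
That conflicts with the unit clause (¬x1).
Undo x2 and try x2 = True.
The clause (¬x7) is unit, so x7 = False.
That conflicts with the unit clause (x7).
Either choice for x2 ends in contradiction.

UNSATISFIABLE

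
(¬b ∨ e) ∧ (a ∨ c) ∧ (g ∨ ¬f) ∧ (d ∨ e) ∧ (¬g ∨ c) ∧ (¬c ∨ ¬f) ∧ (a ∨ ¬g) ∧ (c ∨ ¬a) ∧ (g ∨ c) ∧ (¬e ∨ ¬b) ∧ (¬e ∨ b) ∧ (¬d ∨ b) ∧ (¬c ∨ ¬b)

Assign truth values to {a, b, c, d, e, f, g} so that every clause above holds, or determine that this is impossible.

Suppose b = False.
Unit clause (¬e) forces e = False.
Unit clause (d) forces d = True.
That conflicts with the unit clause (¬d).
Undo b and try b = True.
Unit clause (e) forces e = True.
That conflicts with the unit clause (¬e).
Both values of b lead to a conflict.

UNSATISFIABLE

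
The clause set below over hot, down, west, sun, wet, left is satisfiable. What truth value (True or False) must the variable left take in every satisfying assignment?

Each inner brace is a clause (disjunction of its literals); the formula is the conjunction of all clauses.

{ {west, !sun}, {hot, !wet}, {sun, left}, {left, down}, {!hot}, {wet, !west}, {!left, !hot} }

True

Suppose left = false.
Unit clause (sun) forces sun = true.
Unit clause (west) forces west = true.
Unit clause (down) forces down = true.
Unit clause (!hot) forces hot = false.
Unit clause (!wet) forces wet = false.
But (wet) is also a unit clause — contradiction.
So every satisfying assignment has left = True.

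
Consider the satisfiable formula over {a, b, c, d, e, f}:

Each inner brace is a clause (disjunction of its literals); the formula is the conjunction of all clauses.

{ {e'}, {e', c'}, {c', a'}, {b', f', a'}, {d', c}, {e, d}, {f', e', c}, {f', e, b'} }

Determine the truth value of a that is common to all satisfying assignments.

Suppose a = 1.
Unit clause (e') forces e = 0.
Unit clause (c') forces c = 0.
Unit clause (d') forces d = 0.
Now (d) is unsatisfied and unit — conflict.
So every satisfying assignment has a = False.

False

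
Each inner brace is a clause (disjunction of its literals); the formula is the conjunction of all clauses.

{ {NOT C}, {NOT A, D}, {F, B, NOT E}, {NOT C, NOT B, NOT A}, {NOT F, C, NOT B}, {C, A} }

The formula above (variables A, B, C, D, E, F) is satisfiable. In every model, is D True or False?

True

Suppose D = false.
Unit clause (NOT C) forces C = false.
Unit clause (NOT A) forces A = false.
That conflicts with the unit clause (A).
So every satisfying assignment has D = True.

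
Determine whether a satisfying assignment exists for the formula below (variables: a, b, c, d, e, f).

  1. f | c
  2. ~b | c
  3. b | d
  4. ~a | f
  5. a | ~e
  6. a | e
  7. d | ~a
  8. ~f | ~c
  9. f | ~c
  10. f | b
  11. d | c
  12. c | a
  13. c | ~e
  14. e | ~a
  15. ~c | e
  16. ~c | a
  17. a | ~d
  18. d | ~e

Branch on f: set f = 1.
(~c) alone gives c = 0.
(~b) alone gives b = 0.
(d) alone gives d = 1.
(a) alone gives a = 1.
(~e) alone gives e = 0.
Now (e) is unsatisfied and unit — conflict.
That branch fails; take f = 0 instead.
(c) alone gives c = 1.
Now (~c) is unsatisfied and unit — conflict.
Both values of f lead to a conflict.
No assignment satisfies every clause.

No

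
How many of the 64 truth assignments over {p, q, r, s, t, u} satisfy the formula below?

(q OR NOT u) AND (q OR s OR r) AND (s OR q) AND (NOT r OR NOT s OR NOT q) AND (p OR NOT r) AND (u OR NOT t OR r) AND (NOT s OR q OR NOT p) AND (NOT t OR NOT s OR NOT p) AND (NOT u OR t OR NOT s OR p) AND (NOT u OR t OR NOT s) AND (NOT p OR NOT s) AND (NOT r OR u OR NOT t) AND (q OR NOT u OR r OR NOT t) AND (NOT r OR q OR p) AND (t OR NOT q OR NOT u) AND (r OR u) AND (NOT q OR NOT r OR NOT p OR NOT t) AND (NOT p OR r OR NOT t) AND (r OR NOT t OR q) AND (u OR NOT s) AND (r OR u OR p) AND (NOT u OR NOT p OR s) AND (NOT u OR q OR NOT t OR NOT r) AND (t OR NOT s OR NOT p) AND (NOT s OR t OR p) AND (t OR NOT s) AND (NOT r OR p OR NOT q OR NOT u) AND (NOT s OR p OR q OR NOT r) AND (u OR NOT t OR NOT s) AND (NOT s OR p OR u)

There are 2^6 = 64 truth assignments over (p, q, r, s, t, u).
Split on q. With q = true, the clauses containing q are satisfied and NOT q drops from the rest; 3 of the 2^5 = 32 assignments to the other variables satisfy what remains.
With q = false, by the same count on the reduced clause set, 0 assignments work.
Total: 3 + 0 = 3.

3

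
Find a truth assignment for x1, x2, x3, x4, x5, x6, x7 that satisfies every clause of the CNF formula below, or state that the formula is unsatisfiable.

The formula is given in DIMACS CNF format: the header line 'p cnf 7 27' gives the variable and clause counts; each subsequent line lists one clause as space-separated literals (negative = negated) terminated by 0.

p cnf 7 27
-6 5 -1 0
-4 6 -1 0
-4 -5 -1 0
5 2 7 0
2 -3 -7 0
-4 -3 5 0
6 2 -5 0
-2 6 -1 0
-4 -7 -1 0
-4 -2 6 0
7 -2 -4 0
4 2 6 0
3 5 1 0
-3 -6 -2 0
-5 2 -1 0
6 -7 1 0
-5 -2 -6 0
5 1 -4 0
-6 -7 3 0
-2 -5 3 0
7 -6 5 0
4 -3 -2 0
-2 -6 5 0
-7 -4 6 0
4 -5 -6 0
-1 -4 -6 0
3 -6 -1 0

Try x6 = True.
Try x5 = True.
Unit clause (¬x2) forces x2 = False.
Unit clause (¬x1) forces x1 = False.
Unit clause (x4) forces x4 = True.
Try x3 = False.
Unit clause (¬x7) forces x7 = False.
This assignment satisfies each clause.

x1=False; x2=False; x3=False; x4=True; x5=True; x6=True; x7=False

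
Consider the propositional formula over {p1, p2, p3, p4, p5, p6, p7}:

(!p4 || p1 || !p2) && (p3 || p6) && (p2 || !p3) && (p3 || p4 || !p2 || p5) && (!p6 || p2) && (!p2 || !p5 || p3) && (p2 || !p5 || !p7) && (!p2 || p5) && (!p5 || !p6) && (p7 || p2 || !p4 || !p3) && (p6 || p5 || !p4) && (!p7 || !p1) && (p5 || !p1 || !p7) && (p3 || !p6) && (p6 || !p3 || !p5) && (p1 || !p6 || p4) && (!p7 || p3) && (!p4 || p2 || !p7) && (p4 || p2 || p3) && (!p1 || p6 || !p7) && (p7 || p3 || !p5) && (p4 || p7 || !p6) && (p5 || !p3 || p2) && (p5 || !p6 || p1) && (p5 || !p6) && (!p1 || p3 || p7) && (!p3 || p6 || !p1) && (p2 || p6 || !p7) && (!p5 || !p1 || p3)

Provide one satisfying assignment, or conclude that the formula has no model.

Suppose p3 = true.
(p2) alone gives p2 = true.
(p5) alone gives p5 = true.
(!p6) alone gives p6 = false.
Now (p6) is unsatisfied and unit — conflict.
That branch fails; take p3 = false instead.
(p6) alone gives p6 = true.
Now (!p6) is unsatisfied and unit — conflict.
Either choice for p3 ends in contradiction.

UNSATISFIABLE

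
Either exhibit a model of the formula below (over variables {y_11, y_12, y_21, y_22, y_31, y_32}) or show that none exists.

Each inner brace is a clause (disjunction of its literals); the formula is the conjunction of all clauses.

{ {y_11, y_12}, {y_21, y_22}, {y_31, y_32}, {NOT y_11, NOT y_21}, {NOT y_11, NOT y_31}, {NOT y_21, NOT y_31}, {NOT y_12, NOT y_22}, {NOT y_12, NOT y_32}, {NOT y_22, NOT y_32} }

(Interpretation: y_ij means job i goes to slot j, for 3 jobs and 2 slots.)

UNSATISFIABLE

Branch on y_11: set y_11 = true.
From the singleton clause (NOT y_21), y_21 = false.
From the singleton clause (y_22), y_22 = true.
From the singleton clause (NOT y_31), y_31 = false.
From the singleton clause (y_32), y_32 = true.
But (NOT y_32) is also a unit clause — contradiction.
Backtrack on y_11: now try y_11 = false.
From the singleton clause (y_12), y_12 = true.
From the singleton clause (NOT y_22), y_22 = false.
From the singleton clause (y_21), y_21 = true.
From the singleton clause (NOT y_31), y_31 = false.
From the singleton clause (y_32), y_32 = true.
But (NOT y_32) is also a unit clause — contradiction.
Either choice for y_11 ends in contradiction.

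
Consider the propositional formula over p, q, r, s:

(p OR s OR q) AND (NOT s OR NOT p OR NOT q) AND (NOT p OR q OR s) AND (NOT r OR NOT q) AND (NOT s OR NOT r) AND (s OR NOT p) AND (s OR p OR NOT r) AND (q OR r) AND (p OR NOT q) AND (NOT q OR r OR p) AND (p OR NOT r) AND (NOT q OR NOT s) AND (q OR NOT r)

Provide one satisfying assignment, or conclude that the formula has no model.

Case r = false:
The clause (q) is unit, so q = true.
The clause (p) is unit, so p = true.
The clause (NOT s) is unit, so s = false.
Now (s) is unsatisfied and unit — conflict.
So r must be the other value — set r = true.
The clause (NOT q) is unit, so q = false.
Now (q) is unsatisfied and unit — conflict.
Either choice for r ends in contradiction.

UNSATISFIABLE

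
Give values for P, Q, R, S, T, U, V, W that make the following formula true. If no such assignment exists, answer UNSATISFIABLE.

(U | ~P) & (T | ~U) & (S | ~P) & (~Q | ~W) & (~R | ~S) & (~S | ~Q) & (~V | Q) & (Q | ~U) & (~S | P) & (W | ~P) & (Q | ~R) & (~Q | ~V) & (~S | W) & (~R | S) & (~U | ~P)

P: 0, Q: 1, R: 0, S: 0, T: 0, U: 0, V: 0, W: 0

Try U = 0.
Unit clause (~P) forces P = 0.
Unit clause (~S) forces S = 0.
Unit clause (~R) forces R = 0.
Try Q = 1.
Unit clause (~W) forces W = 0.
Unit clause (~V) forces V = 0.
Every clause is now satisfied; T is unconstrained.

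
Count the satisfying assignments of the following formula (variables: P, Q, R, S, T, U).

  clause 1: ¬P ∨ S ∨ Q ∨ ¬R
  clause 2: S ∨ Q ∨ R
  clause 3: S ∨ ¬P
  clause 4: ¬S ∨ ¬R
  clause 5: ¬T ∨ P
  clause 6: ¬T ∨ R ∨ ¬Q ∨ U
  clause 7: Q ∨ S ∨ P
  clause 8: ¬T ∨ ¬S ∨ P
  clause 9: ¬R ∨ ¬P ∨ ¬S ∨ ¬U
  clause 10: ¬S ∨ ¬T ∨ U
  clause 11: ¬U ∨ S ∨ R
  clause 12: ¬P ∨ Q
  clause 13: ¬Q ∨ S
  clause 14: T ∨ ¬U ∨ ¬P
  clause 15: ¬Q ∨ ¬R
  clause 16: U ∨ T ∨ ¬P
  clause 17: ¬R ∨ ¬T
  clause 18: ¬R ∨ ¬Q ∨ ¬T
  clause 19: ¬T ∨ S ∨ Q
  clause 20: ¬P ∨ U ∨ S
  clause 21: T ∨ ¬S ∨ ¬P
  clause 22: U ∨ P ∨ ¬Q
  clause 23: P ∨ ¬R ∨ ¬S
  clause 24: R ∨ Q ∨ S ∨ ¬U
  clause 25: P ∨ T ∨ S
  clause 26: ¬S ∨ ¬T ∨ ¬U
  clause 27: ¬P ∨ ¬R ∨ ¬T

3

There are 2^6 = 64 truth assignments over (P, Q, R, S, T, U).
Split on P. With P = True, the clauses containing P are satisfied and ¬P drops from the rest; 0 of the 2^5 = 32 assignments to the other variables satisfy what remains.
With P = False, by the same count on the reduced clause set, 3 assignments work.
Total: 0 + 3 = 3.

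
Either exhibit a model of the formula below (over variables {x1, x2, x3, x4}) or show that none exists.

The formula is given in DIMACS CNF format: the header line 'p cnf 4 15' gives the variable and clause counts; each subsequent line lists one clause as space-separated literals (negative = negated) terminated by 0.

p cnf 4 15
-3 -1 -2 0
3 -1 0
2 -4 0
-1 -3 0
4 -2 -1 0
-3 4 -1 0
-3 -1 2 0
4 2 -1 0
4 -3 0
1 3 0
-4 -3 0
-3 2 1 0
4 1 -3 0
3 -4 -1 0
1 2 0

Suppose x3 = True.
(¬x1) alone gives x1 = False.
(x4) alone gives x4 = True.
But (¬x4) is also a unit clause — contradiction.
That branch fails; take x3 = False instead.
(¬x1) alone gives x1 = False.
But (x1) is also a unit clause — contradiction.
Both values of x3 lead to a conflict.

UNSATISFIABLE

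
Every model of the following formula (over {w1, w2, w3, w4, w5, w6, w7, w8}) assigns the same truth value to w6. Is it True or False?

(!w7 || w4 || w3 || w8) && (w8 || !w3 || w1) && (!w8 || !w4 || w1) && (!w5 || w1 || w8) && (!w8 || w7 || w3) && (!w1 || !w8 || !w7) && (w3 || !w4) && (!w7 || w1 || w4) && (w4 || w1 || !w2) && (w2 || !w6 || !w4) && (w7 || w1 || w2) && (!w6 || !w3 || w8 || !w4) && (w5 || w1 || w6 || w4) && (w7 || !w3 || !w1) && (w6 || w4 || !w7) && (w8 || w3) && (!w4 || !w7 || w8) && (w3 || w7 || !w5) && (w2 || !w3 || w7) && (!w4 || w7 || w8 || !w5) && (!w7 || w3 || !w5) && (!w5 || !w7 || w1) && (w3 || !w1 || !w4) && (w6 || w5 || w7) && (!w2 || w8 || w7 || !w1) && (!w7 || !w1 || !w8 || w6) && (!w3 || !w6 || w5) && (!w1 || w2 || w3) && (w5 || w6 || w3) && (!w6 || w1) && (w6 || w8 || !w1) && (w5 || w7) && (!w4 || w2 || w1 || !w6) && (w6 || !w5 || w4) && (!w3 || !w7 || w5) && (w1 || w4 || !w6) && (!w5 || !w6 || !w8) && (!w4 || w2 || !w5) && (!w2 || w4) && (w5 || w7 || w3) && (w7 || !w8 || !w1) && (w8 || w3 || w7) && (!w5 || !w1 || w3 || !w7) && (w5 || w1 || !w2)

Suppose w6 = false.
Branch on w3: set w3 = true.
Branch on w8: set w8 = true.
Branch on w4: set w4 = false.
The clause (!w7) is unit, so w7 = false.
The clause (!w1) is unit, so w1 = false.
The clause (!w2) is unit, so w2 = false.
That conflicts with the unit clause (w2).
Backtrack on w4: now try w4 = true.
The clause (w1) is unit, so w1 = true.
The clause (!w7) is unit, so w7 = false.
That conflicts with the unit clause (w7).
Both values of w4 lead to a conflict.
Backtrack on w8: now try w8 = false.
The clause (w1) is unit, so w1 = true.
That conflicts with the unit clause (!w1).
Both values of w8 lead to a conflict.
Backtrack on w3: now try w3 = false.
The clause (!w4) is unit, so w4 = false.
The clause (!w7) is unit, so w7 = false.
The clause (!w8) is unit, so w8 = false.
That conflicts with the unit clause (w8).
Both values of w3 lead to a conflict.
So every satisfying assignment has w6 = True.

True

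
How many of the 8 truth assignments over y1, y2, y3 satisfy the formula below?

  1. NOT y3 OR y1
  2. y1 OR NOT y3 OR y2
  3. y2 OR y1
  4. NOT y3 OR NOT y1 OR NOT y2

4

There are 2^3 = 8 truth assignments over (y1, y2, y3).
Split on y1. With y1 = true, the clauses containing y1 are satisfied and NOT y1 drops from the rest; 3 of the 2^2 = 4 assignments to the other variables satisfy what remains.
With y1 = false, by the same count on the reduced clause set, 1 assignment works.
(One model: y1=F, y2=T, y3=F.)
Total: 3 + 1 = 4.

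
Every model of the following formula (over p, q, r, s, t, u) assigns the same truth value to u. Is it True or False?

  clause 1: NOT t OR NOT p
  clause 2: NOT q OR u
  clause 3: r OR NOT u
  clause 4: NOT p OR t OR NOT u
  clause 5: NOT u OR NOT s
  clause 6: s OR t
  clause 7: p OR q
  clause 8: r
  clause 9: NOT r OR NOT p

Suppose u = false.
(NOT q) alone gives q = false.
(p) alone gives p = true.
(NOT t) alone gives t = false.
(s) alone gives s = true.
(r) alone gives r = true.
That conflicts with the unit clause (NOT r).
So every satisfying assignment has u = True.

True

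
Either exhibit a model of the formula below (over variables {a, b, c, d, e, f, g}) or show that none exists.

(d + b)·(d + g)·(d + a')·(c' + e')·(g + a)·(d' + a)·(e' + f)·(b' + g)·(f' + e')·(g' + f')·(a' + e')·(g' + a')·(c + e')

a ↦ 0,  b ↦ 1,  c ↦ 1,  d ↦ 0,  e ↦ 0,  f ↦ 0,  g ↦ 1

Branch on d: set d = 0.
The clause (b) is unit, so b = 1.
The clause (g) is unit, so g = 1.
The clause (a') is unit, so a = 0.
The clause (f') is unit, so f = 0.
The clause (e') is unit, so e = 0.
All clauses hold; c can take either value.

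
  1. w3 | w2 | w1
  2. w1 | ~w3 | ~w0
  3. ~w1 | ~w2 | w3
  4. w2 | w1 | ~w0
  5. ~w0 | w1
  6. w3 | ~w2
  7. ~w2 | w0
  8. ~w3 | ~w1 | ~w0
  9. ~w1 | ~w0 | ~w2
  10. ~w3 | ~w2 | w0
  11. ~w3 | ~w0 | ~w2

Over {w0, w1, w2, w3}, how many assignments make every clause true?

There are 2^4 = 16 truth assignments over (w0, w1, w2, w3).
Check each against the 11 clauses (columns in the order w0, w1, w2, w3):
  F F F F  ✗ fails (w3 | w2 | w1)
  F F F T  ✓ satisfies all
  F F T F  ✗ fails (w3 | ~w2)
  F F T T  ✗ fails (~w2 | w0)
  F T F F  ✓ satisfies all
  F T F T  ✓ satisfies all
  F T T F  ✗ fails (~w1 | ~w2 | w3)
  F T T T  ✗ fails (~w2 | w0)
  T F F F  ✗ fails (w3 | w2 | w1)
  T F F T  ✗ fails (w1 | ~w3 | ~w0)
  T F T F  ✗ fails (~w0 | w1)
  T F T T  ✗ fails (w1 | ~w3 | ~w0)
  T T F F  ✓ satisfies all
  T T F T  ✗ fails (~w3 | ~w1 | ~w0)
  T T T F  ✗ fails (~w1 | ~w2 | w3)
  T T T T  ✗ fails (~w3 | ~w1 | ~w0)
4 of the 16 rows are models.

4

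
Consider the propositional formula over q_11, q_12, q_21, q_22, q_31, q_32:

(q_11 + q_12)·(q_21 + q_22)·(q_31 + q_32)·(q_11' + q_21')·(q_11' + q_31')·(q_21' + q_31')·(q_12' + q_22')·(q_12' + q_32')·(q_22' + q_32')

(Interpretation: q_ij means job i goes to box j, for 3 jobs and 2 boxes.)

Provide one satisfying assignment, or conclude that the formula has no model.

Branch on q_11: set q_11 = 1.
The clause (q_21') is unit, so q_21 = 0.
The clause (q_22) is unit, so q_22 = 1.
The clause (q_31') is unit, so q_31 = 0.
The clause (q_32) is unit, so q_32 = 1.
Now (q_32') is unsatisfied and unit — conflict.
Backtrack on q_11: now try q_11 = 0.
The clause (q_12) is unit, so q_12 = 1.
The clause (q_22') is unit, so q_22 = 0.
The clause (q_21) is unit, so q_21 = 1.
The clause (q_31') is unit, so q_31 = 0.
The clause (q_32) is unit, so q_32 = 1.
Now (q_32') is unsatisfied and unit — conflict.
Either choice for q_11 ends in contradiction.

UNSATISFIABLE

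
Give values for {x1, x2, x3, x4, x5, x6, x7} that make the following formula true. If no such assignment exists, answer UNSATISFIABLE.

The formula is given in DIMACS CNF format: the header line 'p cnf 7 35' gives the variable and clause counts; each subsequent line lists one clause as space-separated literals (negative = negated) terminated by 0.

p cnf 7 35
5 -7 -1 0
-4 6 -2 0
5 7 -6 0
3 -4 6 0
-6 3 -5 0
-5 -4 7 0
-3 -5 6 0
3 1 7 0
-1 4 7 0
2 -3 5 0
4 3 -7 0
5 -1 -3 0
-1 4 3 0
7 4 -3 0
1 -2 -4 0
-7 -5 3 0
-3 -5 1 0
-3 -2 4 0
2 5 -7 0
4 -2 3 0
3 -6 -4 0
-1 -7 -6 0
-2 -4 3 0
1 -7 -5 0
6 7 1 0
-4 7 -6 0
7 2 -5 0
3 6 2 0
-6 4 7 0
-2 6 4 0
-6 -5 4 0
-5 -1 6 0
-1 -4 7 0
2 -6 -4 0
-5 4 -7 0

Case x5 = True:
Case x6 = False:
From the singleton clause (¬x3), x3 = False.
From the singleton clause (¬x4), x4 = False.
From the singleton clause (¬x7), x7 = False.
From the singleton clause (x1), x1 = True.
But (¬x1) is also a unit clause — contradiction.
That branch fails; take x6 = True instead.
From the singleton clause (x3), x3 = True.
From the singleton clause (x1), x1 = True.
From the singleton clause (¬x7), x7 = False.
From the singleton clause (¬x4), x4 = False.
But (x4) is also a unit clause — contradiction.
Either choice for x6 ends in contradiction.
That branch fails; take x5 = False instead.
Case x7 = False:
From the singleton clause (¬x6), x6 = False.
From the singleton clause (x1), x1 = True.
From the singleton clause (x4), x4 = True.
But (¬x4) is also a unit clause — contradiction.
That branch fails; take x7 = True instead.
From the singleton clause (¬x1), x1 = False.
From the singleton clause (x2), x2 = True.
From the singleton clause (¬x4), x4 = False.
From the singleton clause (x3), x3 = True.
But (¬x3) is also a unit clause — contradiction.
Either choice for x7 ends in contradiction.
Either choice for x5 ends in contradiction.

UNSATISFIABLE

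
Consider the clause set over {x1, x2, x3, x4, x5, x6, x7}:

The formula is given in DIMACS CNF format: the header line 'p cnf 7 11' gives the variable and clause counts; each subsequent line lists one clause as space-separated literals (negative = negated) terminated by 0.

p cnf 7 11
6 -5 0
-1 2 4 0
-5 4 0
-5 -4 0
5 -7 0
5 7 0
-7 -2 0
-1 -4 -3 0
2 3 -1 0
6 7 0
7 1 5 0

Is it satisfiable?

No, unsatisfiable

Case x6 = True:
Case x5 = False:
From the singleton clause (¬x7), x7 = False.
Now (x7) is unsatisfied and unit — conflict.
That branch fails; take x5 = True instead.
From the singleton clause (x4), x4 = True.
Now (¬x4) is unsatisfied and unit — conflict.
Neither x5 = True nor x5 = False works.
That branch fails; take x6 = False instead.
From the singleton clause (¬x5), x5 = False.
From the singleton clause (¬x7), x7 = False.
Now (x7) is unsatisfied and unit — conflict.
Neither x6 = True nor x6 = False works.
No assignment satisfies every clause.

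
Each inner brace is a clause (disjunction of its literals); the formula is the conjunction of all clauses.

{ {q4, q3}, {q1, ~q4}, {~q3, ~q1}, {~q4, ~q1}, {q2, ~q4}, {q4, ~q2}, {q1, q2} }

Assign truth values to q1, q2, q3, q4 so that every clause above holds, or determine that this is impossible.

UNSATISFIABLE

Try q4 = 1.
Unit clause (q1) forces q1 = 1.
But (~q1) is also a unit clause — contradiction.
So q4 must be the other value — set q4 = 0.
Unit clause (q3) forces q3 = 1.
Unit clause (~q1) forces q1 = 0.
Unit clause (~q2) forces q2 = 0.
But (q2) is also a unit clause — contradiction.
Both values of q4 lead to a conflict.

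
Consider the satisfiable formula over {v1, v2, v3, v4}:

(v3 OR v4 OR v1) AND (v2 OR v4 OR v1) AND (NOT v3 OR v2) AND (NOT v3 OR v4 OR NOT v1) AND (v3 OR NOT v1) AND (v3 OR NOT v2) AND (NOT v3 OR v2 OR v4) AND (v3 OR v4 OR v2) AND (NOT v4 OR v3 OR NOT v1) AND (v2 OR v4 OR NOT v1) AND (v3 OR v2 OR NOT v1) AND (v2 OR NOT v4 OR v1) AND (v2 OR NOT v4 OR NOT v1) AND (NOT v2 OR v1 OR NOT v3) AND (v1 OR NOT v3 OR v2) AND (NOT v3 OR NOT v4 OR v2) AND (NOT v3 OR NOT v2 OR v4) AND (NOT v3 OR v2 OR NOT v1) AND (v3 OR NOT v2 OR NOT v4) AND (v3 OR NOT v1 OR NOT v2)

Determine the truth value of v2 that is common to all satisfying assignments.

Suppose v2 = false.
From the singleton clause (NOT v3), v3 = false.
From the singleton clause (NOT v1), v1 = false.
From the singleton clause (v4), v4 = true.
But (NOT v4) is also a unit clause — contradiction.
So every satisfying assignment has v2 = True.

True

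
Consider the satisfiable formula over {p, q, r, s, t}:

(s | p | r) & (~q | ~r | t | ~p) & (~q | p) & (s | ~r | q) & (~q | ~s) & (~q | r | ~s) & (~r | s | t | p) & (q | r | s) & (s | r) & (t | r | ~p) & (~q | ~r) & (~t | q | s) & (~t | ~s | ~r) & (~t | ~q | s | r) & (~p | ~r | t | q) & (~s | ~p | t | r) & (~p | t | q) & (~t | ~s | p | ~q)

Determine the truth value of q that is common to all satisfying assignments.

False

Suppose q = 1.
(p) alone gives p = 1.
(~s) alone gives s = 0.
(r) alone gives r = 1.
That conflicts with the unit clause (~r).
So every satisfying assignment has q = False.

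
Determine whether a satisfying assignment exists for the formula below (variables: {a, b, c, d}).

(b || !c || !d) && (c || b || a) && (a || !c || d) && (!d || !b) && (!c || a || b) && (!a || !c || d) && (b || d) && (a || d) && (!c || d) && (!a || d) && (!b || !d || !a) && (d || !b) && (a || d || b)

Yes

Try d = true.
Unit clause (!b) forces b = false.
Unit clause (!c) forces c = false.
Unit clause (a) forces a = true.
This assignment satisfies each clause.
A satisfying assignment: a=true,  b=false,  c=false,  d=true.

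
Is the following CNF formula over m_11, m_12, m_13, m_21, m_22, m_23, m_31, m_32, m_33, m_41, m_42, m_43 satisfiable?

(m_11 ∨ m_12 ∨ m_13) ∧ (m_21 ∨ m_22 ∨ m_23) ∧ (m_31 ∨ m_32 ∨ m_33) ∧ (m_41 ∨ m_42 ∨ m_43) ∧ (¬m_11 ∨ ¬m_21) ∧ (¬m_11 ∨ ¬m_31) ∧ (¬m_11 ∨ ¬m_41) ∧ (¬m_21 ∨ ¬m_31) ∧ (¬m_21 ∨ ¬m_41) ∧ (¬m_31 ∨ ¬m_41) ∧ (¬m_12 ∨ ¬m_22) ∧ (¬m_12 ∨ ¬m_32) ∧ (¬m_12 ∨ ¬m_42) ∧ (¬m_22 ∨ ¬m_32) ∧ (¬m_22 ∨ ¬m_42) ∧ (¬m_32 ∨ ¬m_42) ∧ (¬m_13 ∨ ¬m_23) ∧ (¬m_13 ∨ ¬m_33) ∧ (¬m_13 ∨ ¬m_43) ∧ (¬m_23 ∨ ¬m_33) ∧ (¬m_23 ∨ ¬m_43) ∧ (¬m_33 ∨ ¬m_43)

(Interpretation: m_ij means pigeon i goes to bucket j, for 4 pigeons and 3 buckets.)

Try m_11 = False.
Try m_12 = True.
(¬m_22) alone gives m_22 = False.
(¬m_32) alone gives m_32 = False.
(¬m_42) alone gives m_42 = False.
Try m_21 = True.
(¬m_31) alone gives m_31 = False.
(m_33) alone gives m_33 = True.
(¬m_41) alone gives m_41 = False.
(m_43) alone gives m_43 = True.
Now (¬m_43) is unsatisfied and unit — conflict.
Undo m_21 and try m_21 = False.
(m_23) alone gives m_23 = True.
(¬m_13) alone gives m_13 = False.
(¬m_33) alone gives m_33 = False.
(m_31) alone gives m_31 = True.
(¬m_41) alone gives m_41 = False.
(m_43) alone gives m_43 = True.
Now (¬m_43) is unsatisfied and unit — conflict.
Either choice for m_21 ends in contradiction.
Undo m_12 and try m_12 = False.
(m_13) alone gives m_13 = True.
(¬m_23) alone gives m_23 = False.
(¬m_33) alone gives m_33 = False.
(¬m_43) alone gives m_43 = False.
Try m_21 = True.
(¬m_31) alone gives m_31 = False.
(m_32) alone gives m_32 = True.
(¬m_41) alone gives m_41 = False.
(m_42) alone gives m_42 = True.
Now (¬m_42) is unsatisfied and unit — conflict.
Undo m_21 and try m_21 = False.
(m_22) alone gives m_22 = True.
(¬m_32) alone gives m_32 = False.
(m_31) alone gives m_31 = True.
(¬m_41) alone gives m_41 = False.
(m_42) alone gives m_42 = True.
Now (¬m_42) is unsatisfied and unit — conflict.
Either choice for m_21 ends in contradiction.
Either choice for m_12 ends in contradiction.
Undo m_11 and try m_11 = True.
(¬m_21) alone gives m_21 = False.
(¬m_31) alone gives m_31 = False.
(¬m_41) alone gives m_41 = False.
Try m_22 = True.
(¬m_12) alone gives m_12 = False.
(¬m_32) alone gives m_32 = False.
(m_33) alone gives m_33 = True.
(¬m_42) alone gives m_42 = False.
(m_43) alone gives m_43 = True.
Now (¬m_43) is unsatisfied and unit — conflict.
Undo m_22 and try m_22 = False.
(m_23) alone gives m_23 = True.
(¬m_13) alone gives m_13 = False.
(¬m_33) alone gives m_33 = False.
(m_32) alone gives m_32 = True.
(¬m_12) alone gives m_12 = False.
(¬m_42) alone gives m_42 = False.
(m_43) alone gives m_43 = True.
Now (¬m_43) is unsatisfied and unit — conflict.
Either choice for m_22 ends in contradiction.
Either choice for m_11 ends in contradiction.
No assignment satisfies every clause.

No, unsatisfiable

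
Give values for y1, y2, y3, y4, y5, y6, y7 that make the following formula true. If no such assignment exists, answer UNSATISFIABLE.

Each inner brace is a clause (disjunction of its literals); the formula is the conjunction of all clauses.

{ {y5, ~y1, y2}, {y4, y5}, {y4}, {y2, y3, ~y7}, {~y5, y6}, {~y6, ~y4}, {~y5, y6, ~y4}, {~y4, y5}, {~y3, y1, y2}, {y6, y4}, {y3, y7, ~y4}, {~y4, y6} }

UNSATISFIABLE

The clause (y4) is unit, so y4 = 1.
The clause (~y6) is unit, so y6 = 0.
That conflicts with the unit clause (y6).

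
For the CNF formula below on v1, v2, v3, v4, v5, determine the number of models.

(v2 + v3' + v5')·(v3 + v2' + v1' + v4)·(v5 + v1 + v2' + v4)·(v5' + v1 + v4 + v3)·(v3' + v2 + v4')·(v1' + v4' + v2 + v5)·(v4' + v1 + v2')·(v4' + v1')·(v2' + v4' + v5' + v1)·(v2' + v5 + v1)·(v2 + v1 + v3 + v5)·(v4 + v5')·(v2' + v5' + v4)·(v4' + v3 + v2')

There are 2^5 = 32 truth assignments over (v1, v2, v3, v4, v5).
Split on v4. With v4 = 1, the clauses containing v4 are satisfied and v4' drops from the rest; 1 of the 2^4 = 16 assignments to the other variables satisfy what remains.
With v4 = 0, by the same count on the reduced clause set, 4 assignments work.
(One model: v1=F, v2=F, v3=F, v4=T, v5=T.)
Total: 1 + 4 = 5.

5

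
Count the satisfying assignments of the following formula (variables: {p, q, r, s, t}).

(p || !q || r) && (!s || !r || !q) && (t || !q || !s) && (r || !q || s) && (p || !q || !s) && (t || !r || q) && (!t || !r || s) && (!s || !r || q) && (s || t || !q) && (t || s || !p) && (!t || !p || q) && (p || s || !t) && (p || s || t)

4

There are 2^5 = 32 truth assignments over (p, q, r, s, t).
Split on r. With r = true, the clauses containing r are satisfied and !r drops from the rest; 0 of the 2^4 = 16 assignments to the other variables satisfy what remains.
With r = false, by the same count on the reduced clause set, 4 assignments work.
Total: 0 + 4 = 4.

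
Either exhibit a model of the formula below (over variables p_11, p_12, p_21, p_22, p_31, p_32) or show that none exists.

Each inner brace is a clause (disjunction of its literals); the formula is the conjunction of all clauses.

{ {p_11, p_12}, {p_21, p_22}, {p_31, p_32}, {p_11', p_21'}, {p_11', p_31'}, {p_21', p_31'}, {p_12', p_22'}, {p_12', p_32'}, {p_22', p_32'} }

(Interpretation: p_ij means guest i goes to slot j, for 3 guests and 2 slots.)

UNSATISFIABLE

Branch on p_11: set p_11 = 1.
Unit clause (p_21') forces p_21 = 0.
Unit clause (p_22) forces p_22 = 1.
Unit clause (p_31') forces p_31 = 0.
Unit clause (p_32) forces p_32 = 1.
That conflicts with the unit clause (p_32').
So p_11 must be the other value — set p_11 = 0.
Unit clause (p_12) forces p_12 = 1.
Unit clause (p_22') forces p_22 = 0.
Unit clause (p_21) forces p_21 = 1.
Unit clause (p_31') forces p_31 = 0.
Unit clause (p_32) forces p_32 = 1.
That conflicts with the unit clause (p_32').
Both values of p_11 lead to a conflict.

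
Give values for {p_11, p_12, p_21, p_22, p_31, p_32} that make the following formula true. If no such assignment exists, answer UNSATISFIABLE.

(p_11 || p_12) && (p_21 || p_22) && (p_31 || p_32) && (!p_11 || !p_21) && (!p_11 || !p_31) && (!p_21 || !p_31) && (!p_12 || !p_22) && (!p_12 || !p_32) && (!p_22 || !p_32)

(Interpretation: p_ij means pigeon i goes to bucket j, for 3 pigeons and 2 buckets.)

UNSATISFIABLE

Try p_11 = true.
The clause (!p_21) is unit, so p_21 = false.
The clause (p_22) is unit, so p_22 = true.
The clause (!p_31) is unit, so p_31 = false.
The clause (p_32) is unit, so p_32 = true.
That conflicts with the unit clause (!p_32).
Undo p_11 and try p_11 = false.
The clause (p_12) is unit, so p_12 = true.
The clause (!p_22) is unit, so p_22 = false.
The clause (p_21) is unit, so p_21 = true.
The clause (!p_31) is unit, so p_31 = false.
The clause (p_32) is unit, so p_32 = true.
That conflicts with the unit clause (!p_32).
Either choice for p_11 ends in contradiction.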